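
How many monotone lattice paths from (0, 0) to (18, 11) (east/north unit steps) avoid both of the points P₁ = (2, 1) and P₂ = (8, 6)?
Number of paths = 13806234

Inclusion–exclusion. Total paths: C(29, 18) = 34597290. Through P₁: C(3, 2)·C(26, 16) = 15935205. Through P₂: C(14, 8)·C(15, 10) = 9018009. Since P₁ is strictly southwest of P₂, a monotone path through both must visit P₁ then P₂; paths through both = C(3, 2)·C(11, 6)·C(15, 10) = 4162158. Avoid both = 34597290 − 15935205 − 9018009 + 4162158 = 13806234.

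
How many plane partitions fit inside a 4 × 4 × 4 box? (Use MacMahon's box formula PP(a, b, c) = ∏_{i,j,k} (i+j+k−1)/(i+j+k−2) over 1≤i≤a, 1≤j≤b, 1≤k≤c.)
PP(4, 4, 4) = 232848

Evaluate the triple product over i = 1..4, j = 1..4, k = 1..4. The factors are (2/1) · (3/2) · (4/3) · (5/4) · (3/2) · (4/3) · (5/4) · (6/5) · … (64 factors total). The numerators and denominators telescope so the product is an integer; carrying out the multiplication exactly gives PP(4, 4, 4) = 232848.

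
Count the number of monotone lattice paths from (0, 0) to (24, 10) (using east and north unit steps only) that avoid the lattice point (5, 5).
Number of paths = 120417132

Total paths from (0, 0) to (24, 10): C(34, 24) = 131128140. Paths through (5, 5): (paths (0, 0) → (5, 5)) × (paths (5, 5) → (24, 10)) = C(10, 5) · C(24, 19) = 252 · 42504 = 10711008. Avoidance count = 131128140 − 10711008 = 120417132.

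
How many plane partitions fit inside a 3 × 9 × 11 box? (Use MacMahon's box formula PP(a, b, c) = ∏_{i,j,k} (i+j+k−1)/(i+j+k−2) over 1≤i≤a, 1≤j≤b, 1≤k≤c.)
PP(3, 9, 11) = 44648855844320

Evaluate the triple product over i = 1..3, j = 1..9, k = 1..11. The factors are (2/1) · (3/2) · (4/3) · (5/4) · (6/5) · (7/6) · (8/7) · (9/8) · … (297 factors total). The numerators and denominators telescope so the product is an integer; carrying out the multiplication exactly gives PP(3, 9, 11) = 44648855844320.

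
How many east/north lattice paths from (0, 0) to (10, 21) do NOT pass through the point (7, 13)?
Number of paths = 31561365

Total paths from (0, 0) to (10, 21): C(31, 10) = 44352165. Paths through (7, 13): (paths (0, 0) → (7, 13)) × (paths (7, 13) → (10, 21)) = C(20, 7) · C(11, 3) = 77520 · 165 = 12790800. Avoidance count = 44352165 − 12790800 = 31561365.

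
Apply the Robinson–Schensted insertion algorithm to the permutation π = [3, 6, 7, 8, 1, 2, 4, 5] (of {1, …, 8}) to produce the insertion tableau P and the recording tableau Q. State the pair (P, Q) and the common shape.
P = [1, 2, 4, 5] / [3, 6, 7, 8];  Q = [1, 2, 3, 4] / [5, 6, 7, 8];  common shape = (4, 4)

Row-insert the values π_1, π_2, … into P one at a time, bumping the leftmost entry strictly greater than the inserted value down to the next row. The recording tableau Q records, in position (i, j), the step at which that cell was added to P.
  Insert 3 (step 1): P = [3];  Q = [1]
  Insert 6 (step 2): P = [3, 6];  Q = [1, 2]
  Insert 7 (step 3): P = [3, 6, 7];  Q = [1, 2, 3]
  Insert 8 (step 4): P = [3, 6, 7, 8];  Q = [1, 2, 3, 4]
  Insert 1 (step 5): P = [1, 6, 7, 8] / [3];  Q = [1, 2, 3, 4] / [5]
  Insert 2 (step 6): P = [1, 2, 7, 8] / [3, 6];  Q = [1, 2, 3, 4] / [5, 6]
  Insert 4 (step 7): P = [1, 2, 4, 8] / [3, 6, 7];  Q = [1, 2, 3, 4] / [5, 6, 7]
  Insert 5 (step 8): P = [1, 2, 4, 5] / [3, 6, 7, 8];  Q = [1, 2, 3, 4] / [5, 6, 7, 8]
Final shape: (4, 4).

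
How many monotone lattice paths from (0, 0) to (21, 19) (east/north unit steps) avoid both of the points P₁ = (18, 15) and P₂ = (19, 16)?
Number of paths = 75125744100

Inclusion–exclusion. Total paths: C(40, 21) = 131282408400. Through P₁: C(33, 18)·C(7, 3) = 36300541200. Through P₂: C(35, 19)·C(5, 2) = 40599289500. Since P₁ is strictly southwest of P₂, a monotone path through both must visit P₁ then P₂; paths through both = C(33, 18)·C(2, 1)·C(5, 2) = 20743166400. Avoid both = 131282408400 − 36300541200 − 40599289500 + 20743166400 = 75125744100.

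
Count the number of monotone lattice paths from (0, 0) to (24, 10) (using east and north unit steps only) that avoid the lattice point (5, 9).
Number of paths = 131088100

Total paths from (0, 0) to (24, 10): C(34, 24) = 131128140. Paths through (5, 9): (paths (0, 0) → (5, 9)) × (paths (5, 9) → (24, 10)) = C(14, 5) · C(20, 19) = 2002 · 20 = 40040. Avoidance count = 131128140 − 40040 = 131088100.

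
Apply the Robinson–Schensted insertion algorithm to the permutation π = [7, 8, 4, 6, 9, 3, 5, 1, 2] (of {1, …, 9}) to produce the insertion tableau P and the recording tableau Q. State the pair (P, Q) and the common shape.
P = [1, 2, 9] / [3, 5] / [4, 6] / [7, 8];  Q = [1, 2, 5] / [3, 4] / [6, 7] / [8, 9];  common shape = (3, 2, 2, 2)

Row-insert the values π_1, π_2, … into P one at a time, bumping the leftmost entry strictly greater than the inserted value down to the next row. The recording tableau Q records, in position (i, j), the step at which that cell was added to P.
  Insert 7 (step 1): P = [7];  Q = [1]
  Insert 8 (step 2): P = [7, 8];  Q = [1, 2]
  Insert 4 (step 3): P = [4, 8] / [7];  Q = [1, 2] / [3]
  Insert 6 (step 4): P = [4, 6] / [7, 8];  Q = [1, 2] / [3, 4]
  Insert 9 (step 5): P = [4, 6, 9] / [7, 8];  Q = [1, 2, 5] / [3, 4]
  Insert 3 (step 6): P = [3, 6, 9] / [4, 8] / [7];  Q = [1, 2, 5] / [3, 4] / [6]
  Insert 5 (step 7): P = [3, 5, 9] / [4, 6] / [7, 8];  Q = [1, 2, 5] / [3, 4] / [6, 7]
  Insert 1 (step 8): P = [1, 5, 9] / [3, 6] / [4, 8] / [7];  Q = [1, 2, 5] / [3, 4] / [6, 7] / [8]
  Insert 2 (step 9): P = [1, 2, 9] / [3, 5] / [4, 6] / [7, 8];  Q = [1, 2, 5] / [3, 4] / [6, 7] / [8, 9]
Final shape: (3, 2, 2, 2).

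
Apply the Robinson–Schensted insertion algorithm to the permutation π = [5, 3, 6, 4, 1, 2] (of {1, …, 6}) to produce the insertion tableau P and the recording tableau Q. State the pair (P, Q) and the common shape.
P = [1, 2] / [3, 4] / [5, 6];  Q = [1, 3] / [2, 4] / [5, 6];  common shape = (2, 2, 2)

Row-insert the values π_1, π_2, … into P one at a time, bumping the leftmost entry strictly greater than the inserted value down to the next row. The recording tableau Q records, in position (i, j), the step at which that cell was added to P.
  Insert 5 (step 1): P = [5];  Q = [1]
  Insert 3 (step 2): P = [3] / [5];  Q = [1] / [2]
  Insert 6 (step 3): P = [3, 6] / [5];  Q = [1, 3] / [2]
  Insert 4 (step 4): P = [3, 4] / [5, 6];  Q = [1, 3] / [2, 4]
  Insert 1 (step 5): P = [1, 4] / [3, 6] / [5];  Q = [1, 3] / [2, 4] / [5]
  Insert 2 (step 6): P = [1, 2] / [3, 4] / [5, 6];  Q = [1, 3] / [2, 4] / [5, 6]
Final shape: (2, 2, 2).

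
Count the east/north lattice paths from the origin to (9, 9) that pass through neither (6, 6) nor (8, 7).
Number of paths = 19151

Inclusion–exclusion. Total paths: C(18, 9) = 48620. Through P₁: C(12, 6)·C(6, 3) = 18480. Through P₂: C(15, 8)·C(3, 1) = 19305. Since P₁ is strictly southwest of P₂, a monotone path through both must visit P₁ then P₂; paths through both = C(12, 6)·C(3, 2)·C(3, 1) = 8316. Avoid both = 48620 − 18480 − 19305 + 8316 = 19151.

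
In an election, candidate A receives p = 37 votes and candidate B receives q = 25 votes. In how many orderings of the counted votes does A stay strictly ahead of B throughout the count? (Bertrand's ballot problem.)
Strict-lead orderings = 28530105553459692

Total orderings of the 62 votes with 37 for A: C(62, 37) = 147405545359541742. By the Bertrand ballot formula (Cycle Lemma / reflection principle), the number of orderings in which A is strictly ahead of B throughout is (p − q)/(p + q) · C(p + q, p) = (37 − 25)/(37 + 25) · 147405545359541742 = 28530105553459692.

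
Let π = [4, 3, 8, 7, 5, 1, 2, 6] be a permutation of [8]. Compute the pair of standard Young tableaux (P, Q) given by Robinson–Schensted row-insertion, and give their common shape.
P = [1, 2, 6] / [3, 5] / [4, 7] / [8];  Q = [1, 3, 8] / [2, 4] / [5, 7] / [6];  common shape = (3, 2, 2, 1)

Row-insert the values π_1, π_2, … into P one at a time, bumping the leftmost entry strictly greater than the inserted value down to the next row. The recording tableau Q records, in position (i, j), the step at which that cell was added to P.
  Insert 4 (step 1): P = [4];  Q = [1]
  Insert 3 (step 2): P = [3] / [4];  Q = [1] / [2]
  Insert 8 (step 3): P = [3, 8] / [4];  Q = [1, 3] / [2]
  Insert 7 (step 4): P = [3, 7] / [4, 8];  Q = [1, 3] / [2, 4]
  Insert 5 (step 5): P = [3, 5] / [4, 7] / [8];  Q = [1, 3] / [2, 4] / [5]
  Insert 1 (step 6): P = [1, 5] / [3, 7] / [4] / [8];  Q = [1, 3] / [2, 4] / [5] / [6]
  Insert 2 (step 7): P = [1, 2] / [3, 5] / [4, 7] / [8];  Q = [1, 3] / [2, 4] / [5, 7] / [6]
  Insert 6 (step 8): P = [1, 2, 6] / [3, 5] / [4, 7] / [8];  Q = [1, 3, 8] / [2, 4] / [5, 7] / [6]
Final shape: (3, 2, 2, 1).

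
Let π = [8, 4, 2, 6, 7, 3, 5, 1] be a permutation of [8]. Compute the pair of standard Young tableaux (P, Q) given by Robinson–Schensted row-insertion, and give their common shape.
P = [1, 3, 5] / [2, 6, 7] / [4] / [8];  Q = [1, 4, 5] / [2, 6, 7] / [3] / [8];  common shape = (3, 3, 1, 1)

Row-insert the values π_1, π_2, … into P one at a time, bumping the leftmost entry strictly greater than the inserted value down to the next row. The recording tableau Q records, in position (i, j), the step at which that cell was added to P.
  Insert 8 (step 1): P = [8];  Q = [1]
  Insert 4 (step 2): P = [4] / [8];  Q = [1] / [2]
  Insert 2 (step 3): P = [2] / [4] / [8];  Q = [1] / [2] / [3]
  Insert 6 (step 4): P = [2, 6] / [4] / [8];  Q = [1, 4] / [2] / [3]
  Insert 7 (step 5): P = [2, 6, 7] / [4] / [8];  Q = [1, 4, 5] / [2] / [3]
  Insert 3 (step 6): P = [2, 3, 7] / [4, 6] / [8];  Q = [1, 4, 5] / [2, 6] / [3]
  Insert 5 (step 7): P = [2, 3, 5] / [4, 6, 7] / [8];  Q = [1, 4, 5] / [2, 6, 7] / [3]
  Insert 1 (step 8): P = [1, 3, 5] / [2, 6, 7] / [4] / [8];  Q = [1, 4, 5] / [2, 6, 7] / [3] / [8]
Final shape: (3, 3, 1, 1).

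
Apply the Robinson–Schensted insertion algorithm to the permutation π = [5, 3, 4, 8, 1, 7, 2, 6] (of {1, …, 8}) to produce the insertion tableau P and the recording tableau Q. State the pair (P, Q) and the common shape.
P = [1, 2, 6] / [3, 4, 7] / [5, 8];  Q = [1, 3, 4] / [2, 6, 8] / [5, 7];  common shape = (3, 3, 2)

Row-insert the values π_1, π_2, … into P one at a time, bumping the leftmost entry strictly greater than the inserted value down to the next row. The recording tableau Q records, in position (i, j), the step at which that cell was added to P.
  Insert 5 (step 1): P = [5];  Q = [1]
  Insert 3 (step 2): P = [3] / [5];  Q = [1] / [2]
  Insert 4 (step 3): P = [3, 4] / [5];  Q = [1, 3] / [2]
  Insert 8 (step 4): P = [3, 4, 8] / [5];  Q = [1, 3, 4] / [2]
  Insert 1 (step 5): P = [1, 4, 8] / [3] / [5];  Q = [1, 3, 4] / [2] / [5]
  Insert 7 (step 6): P = [1, 4, 7] / [3, 8] / [5];  Q = [1, 3, 4] / [2, 6] / [5]
  Insert 2 (step 7): P = [1, 2, 7] / [3, 4] / [5, 8];  Q = [1, 3, 4] / [2, 6] / [5, 7]
  Insert 6 (step 8): P = [1, 2, 6] / [3, 4, 7] / [5, 8];  Q = [1, 3, 4] / [2, 6, 8] / [5, 7]
Final shape: (3, 3, 2).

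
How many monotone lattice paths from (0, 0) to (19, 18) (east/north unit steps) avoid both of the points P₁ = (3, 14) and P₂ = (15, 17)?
Number of paths = 14842270700

Inclusion–exclusion. Total paths: C(37, 19) = 17672631900. Through P₁: C(17, 3)·C(20, 16) = 3294600. Through P₂: C(32, 15)·C(5, 4) = 2828613600. Since P₁ is strictly southwest of P₂, a monotone path through both must visit P₁ then P₂; paths through both = C(17, 3)·C(15, 12)·C(5, 4) = 1547000. Avoid both = 17672631900 − 3294600 − 2828613600 + 1547000 = 14842270700.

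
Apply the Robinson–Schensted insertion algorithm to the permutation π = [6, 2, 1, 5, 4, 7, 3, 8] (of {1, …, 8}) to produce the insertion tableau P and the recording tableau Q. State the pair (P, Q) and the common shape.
P = [1, 3, 7, 8] / [2, 4] / [5] / [6];  Q = [1, 4, 6, 8] / [2, 5] / [3] / [7];  common shape = (4, 2, 1, 1)

Row-insert the values π_1, π_2, … into P one at a time, bumping the leftmost entry strictly greater than the inserted value down to the next row. The recording tableau Q records, in position (i, j), the step at which that cell was added to P.
  Insert 6 (step 1): P = [6];  Q = [1]
  Insert 2 (step 2): P = [2] / [6];  Q = [1] / [2]
  Insert 1 (step 3): P = [1] / [2] / [6];  Q = [1] / [2] / [3]
  Insert 5 (step 4): P = [1, 5] / [2] / [6];  Q = [1, 4] / [2] / [3]
  Insert 4 (step 5): P = [1, 4] / [2, 5] / [6];  Q = [1, 4] / [2, 5] / [3]
  Insert 7 (step 6): P = [1, 4, 7] / [2, 5] / [6];  Q = [1, 4, 6] / [2, 5] / [3]
  Insert 3 (step 7): P = [1, 3, 7] / [2, 4] / [5] / [6];  Q = [1, 4, 6] / [2, 5] / [3] / [7]
  Insert 8 (step 8): P = [1, 3, 7, 8] / [2, 4] / [5] / [6];  Q = [1, 4, 6, 8] / [2, 5] / [3] / [7]
Final shape: (4, 2, 1, 1).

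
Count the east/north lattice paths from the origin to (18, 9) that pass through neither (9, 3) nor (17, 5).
Number of paths = 3503555

Inclusion–exclusion. Total paths: C(27, 18) = 4686825. Through P₁: C(12, 9)·C(15, 9) = 1101100. Through P₂: C(22, 17)·C(5, 1) = 131670. Since P₁ is strictly southwest of P₂, a monotone path through both must visit P₁ then P₂; paths through both = C(12, 9)·C(10, 8)·C(5, 1) = 49500. Avoid both = 4686825 − 1101100 − 131670 + 49500 = 3503555.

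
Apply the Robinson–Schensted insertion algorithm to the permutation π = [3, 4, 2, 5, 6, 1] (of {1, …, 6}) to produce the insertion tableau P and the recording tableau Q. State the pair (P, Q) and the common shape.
P = [1, 4, 5, 6] / [2] / [3];  Q = [1, 2, 4, 5] / [3] / [6];  common shape = (4, 1, 1)

Row-insert the values π_1, π_2, … into P one at a time, bumping the leftmost entry strictly greater than the inserted value down to the next row. The recording tableau Q records, in position (i, j), the step at which that cell was added to P.
  Insert 3 (step 1): P = [3];  Q = [1]
  Insert 4 (step 2): P = [3, 4];  Q = [1, 2]
  Insert 2 (step 3): P = [2, 4] / [3];  Q = [1, 2] / [3]
  Insert 5 (step 4): P = [2, 4, 5] / [3];  Q = [1, 2, 4] / [3]
  Insert 6 (step 5): P = [2, 4, 5, 6] / [3];  Q = [1, 2, 4, 5] / [3]
  Insert 1 (step 6): P = [1, 4, 5, 6] / [2] / [3];  Q = [1, 2, 4, 5] / [3] / [6]
Final shape: (4, 1, 1).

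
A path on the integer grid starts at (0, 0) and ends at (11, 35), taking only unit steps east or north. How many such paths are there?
Number of paths = 13340783196

A monotone lattice path from (0, 0) to (11, 35) consists of 11 east steps and 35 north steps in some order, so it is determined by which 11 of the 46 steps are east. The count is C(46, 11) = 13340783196.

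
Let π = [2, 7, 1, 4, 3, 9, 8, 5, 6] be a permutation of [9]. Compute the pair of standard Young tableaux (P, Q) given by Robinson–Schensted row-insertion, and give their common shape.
P = [1, 3, 5, 6] / [2, 4, 8] / [7, 9];  Q = [1, 2, 6, 9] / [3, 4, 7] / [5, 8];  common shape = (4, 3, 2)

Row-insert the values π_1, π_2, … into P one at a time, bumping the leftmost entry strictly greater than the inserted value down to the next row. The recording tableau Q records, in position (i, j), the step at which that cell was added to P.
  Insert 2 (step 1): P = [2];  Q = [1]
  Insert 7 (step 2): P = [2, 7];  Q = [1, 2]
  Insert 1 (step 3): P = [1, 7] / [2];  Q = [1, 2] / [3]
  Insert 4 (step 4): P = [1, 4] / [2, 7];  Q = [1, 2] / [3, 4]
  Insert 3 (step 5): P = [1, 3] / [2, 4] / [7];  Q = [1, 2] / [3, 4] / [5]
  Insert 9 (step 6): P = [1, 3, 9] / [2, 4] / [7];  Q = [1, 2, 6] / [3, 4] / [5]
  Insert 8 (step 7): P = [1, 3, 8] / [2, 4, 9] / [7];  Q = [1, 2, 6] / [3, 4, 7] / [5]
  Insert 5 (step 8): P = [1, 3, 5] / [2, 4, 8] / [7, 9];  Q = [1, 2, 6] / [3, 4, 7] / [5, 8]
  Insert 6 (step 9): P = [1, 3, 5, 6] / [2, 4, 8] / [7, 9];  Q = [1, 2, 6, 9] / [3, 4, 7] / [5, 8]
Final shape: (4, 3, 2).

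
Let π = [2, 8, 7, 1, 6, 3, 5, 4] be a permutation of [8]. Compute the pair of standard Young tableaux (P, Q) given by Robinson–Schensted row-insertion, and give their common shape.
P = [1, 3, 4] / [2, 5] / [6] / [7] / [8];  Q = [1, 2, 7] / [3, 5] / [4] / [6] / [8];  common shape = (3, 2, 1, 1, 1)

Row-insert the values π_1, π_2, … into P one at a time, bumping the leftmost entry strictly greater than the inserted value down to the next row. The recording tableau Q records, in position (i, j), the step at which that cell was added to P.
  Insert 2 (step 1): P = [2];  Q = [1]
  Insert 8 (step 2): P = [2, 8];  Q = [1, 2]
  Insert 7 (step 3): P = [2, 7] / [8];  Q = [1, 2] / [3]
  Insert 1 (step 4): P = [1, 7] / [2] / [8];  Q = [1, 2] / [3] / [4]
  Insert 6 (step 5): P = [1, 6] / [2, 7] / [8];  Q = [1, 2] / [3, 5] / [4]
  Insert 3 (step 6): P = [1, 3] / [2, 6] / [7] / [8];  Q = [1, 2] / [3, 5] / [4] / [6]
  Insert 5 (step 7): P = [1, 3, 5] / [2, 6] / [7] / [8];  Q = [1, 2, 7] / [3, 5] / [4] / [6]
  Insert 4 (step 8): P = [1, 3, 4] / [2, 5] / [6] / [7] / [8];  Q = [1, 2, 7] / [3, 5] / [4] / [6] / [8]
Final shape: (3, 2, 1, 1, 1).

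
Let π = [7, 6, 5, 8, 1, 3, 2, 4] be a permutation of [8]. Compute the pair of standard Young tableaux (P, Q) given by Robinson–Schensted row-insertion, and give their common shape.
P = [1, 2, 4] / [3, 8] / [5] / [6] / [7];  Q = [1, 4, 8] / [2, 6] / [3] / [5] / [7];  common shape = (3, 2, 1, 1, 1)

Row-insert the values π_1, π_2, … into P one at a time, bumping the leftmost entry strictly greater than the inserted value down to the next row. The recording tableau Q records, in position (i, j), the step at which that cell was added to P.
  Insert 7 (step 1): P = [7];  Q = [1]
  Insert 6 (step 2): P = [6] / [7];  Q = [1] / [2]
  Insert 5 (step 3): P = [5] / [6] / [7];  Q = [1] / [2] / [3]
  Insert 8 (step 4): P = [5, 8] / [6] / [7];  Q = [1, 4] / [2] / [3]
  Insert 1 (step 5): P = [1, 8] / [5] / [6] / [7];  Q = [1, 4] / [2] / [3] / [5]
  Insert 3 (step 6): P = [1, 3] / [5, 8] / [6] / [7];  Q = [1, 4] / [2, 6] / [3] / [5]
  Insert 2 (step 7): P = [1, 2] / [3, 8] / [5] / [6] / [7];  Q = [1, 4] / [2, 6] / [3] / [5] / [7]
  Insert 4 (step 8): P = [1, 2, 4] / [3, 8] / [5] / [6] / [7];  Q = [1, 4, 8] / [2, 6] / [3] / [5] / [7]
Final shape: (3, 2, 1, 1, 1).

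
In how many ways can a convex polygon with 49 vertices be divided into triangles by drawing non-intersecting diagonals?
C_47 = 33868773757191046886429490

These polygon triangulations are counted by the Catalan number C_n = (1/(n + 1)) · C(2n, n). For n = 47: C_47 = (1/48) · C(94, 47) = 1625701140345170250548615520/48 = 33868773757191046886429490.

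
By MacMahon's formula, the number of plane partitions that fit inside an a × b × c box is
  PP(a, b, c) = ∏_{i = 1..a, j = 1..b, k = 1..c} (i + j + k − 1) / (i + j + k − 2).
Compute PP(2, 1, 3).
PP(2, 1, 3) = 10

Evaluate the triple product over i = 1..2, j = 1..1, k = 1..3. The factors are (2/1) · (3/2) · (4/3) · (3/2) · (4/3) · (5/4). The numerators and denominators telescope so the product is an integer; carrying out the multiplication exactly gives PP(2, 1, 3) = 10.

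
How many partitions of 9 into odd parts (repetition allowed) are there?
p_odd(9) = 8

Partitions of 9 using only odd parts 1, 3, 5, …: 9, 7+1+1, 5+3+1, 5+1+1+1+1, 3+3+3, 3+3+1+1+1, 3+1+1+1+1+1+1, 1+1+1+1+1+1+1+1+1. There are 8. (Euler: this equals q(9), the number of distinct-part partitions.)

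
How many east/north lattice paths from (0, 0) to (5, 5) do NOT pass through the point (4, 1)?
Number of paths = 227

Total paths from (0, 0) to (5, 5): C(10, 5) = 252. Paths through (4, 1): (paths (0, 0) → (4, 1)) × (paths (4, 1) → (5, 5)) = C(5, 4) · C(5, 1) = 5 · 5 = 25. Avoidance count = 252 − 25 = 227.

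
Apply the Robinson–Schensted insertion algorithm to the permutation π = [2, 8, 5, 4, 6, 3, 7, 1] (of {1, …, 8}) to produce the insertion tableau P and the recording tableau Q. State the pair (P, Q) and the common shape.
P = [1, 3, 6, 7] / [2] / [4] / [5] / [8];  Q = [1, 2, 5, 7] / [3] / [4] / [6] / [8];  common shape = (4, 1, 1, 1, 1)

Row-insert the values π_1, π_2, … into P one at a time, bumping the leftmost entry strictly greater than the inserted value down to the next row. The recording tableau Q records, in position (i, j), the step at which that cell was added to P.
  Insert 2 (step 1): P = [2];  Q = [1]
  Insert 8 (step 2): P = [2, 8];  Q = [1, 2]
  Insert 5 (step 3): P = [2, 5] / [8];  Q = [1, 2] / [3]
  Insert 4 (step 4): P = [2, 4] / [5] / [8];  Q = [1, 2] / [3] / [4]
  Insert 6 (step 5): P = [2, 4, 6] / [5] / [8];  Q = [1, 2, 5] / [3] / [4]
  Insert 3 (step 6): P = [2, 3, 6] / [4] / [5] / [8];  Q = [1, 2, 5] / [3] / [4] / [6]
  Insert 7 (step 7): P = [2, 3, 6, 7] / [4] / [5] / [8];  Q = [1, 2, 5, 7] / [3] / [4] / [6]
  Insert 1 (step 8): P = [1, 3, 6, 7] / [2] / [4] / [5] / [8];  Q = [1, 2, 5, 7] / [3] / [4] / [6] / [8]
Final shape: (4, 1, 1, 1, 1).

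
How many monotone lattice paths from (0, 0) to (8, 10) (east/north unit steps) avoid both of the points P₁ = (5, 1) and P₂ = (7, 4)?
Number of paths = 40548

Inclusion–exclusion. Total paths: C(18, 8) = 43758. Through P₁: C(6, 5)·C(12, 3) = 1320. Through P₂: C(11, 7)·C(7, 1) = 2310. Since P₁ is strictly southwest of P₂, a monotone path through both must visit P₁ then P₂; paths through both = C(6, 5)·C(5, 2)·C(7, 1) = 420. Avoid both = 43758 − 1320 − 2310 + 420 = 40548.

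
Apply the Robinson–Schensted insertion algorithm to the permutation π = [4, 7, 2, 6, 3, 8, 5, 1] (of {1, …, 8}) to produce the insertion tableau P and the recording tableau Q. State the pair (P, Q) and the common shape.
P = [1, 3, 5] / [2, 6, 8] / [4] / [7];  Q = [1, 2, 6] / [3, 4, 7] / [5] / [8];  common shape = (3, 3, 1, 1)

Row-insert the values π_1, π_2, … into P one at a time, bumping the leftmost entry strictly greater than the inserted value down to the next row. The recording tableau Q records, in position (i, j), the step at which that cell was added to P.
  Insert 4 (step 1): P = [4];  Q = [1]
  Insert 7 (step 2): P = [4, 7];  Q = [1, 2]
  Insert 2 (step 3): P = [2, 7] / [4];  Q = [1, 2] / [3]
  Insert 6 (step 4): P = [2, 6] / [4, 7];  Q = [1, 2] / [3, 4]
  Insert 3 (step 5): P = [2, 3] / [4, 6] / [7];  Q = [1, 2] / [3, 4] / [5]
  Insert 8 (step 6): P = [2, 3, 8] / [4, 6] / [7];  Q = [1, 2, 6] / [3, 4] / [5]
  Insert 5 (step 7): P = [2, 3, 5] / [4, 6, 8] / [7];  Q = [1, 2, 6] / [3, 4, 7] / [5]
  Insert 1 (step 8): P = [1, 3, 5] / [2, 6, 8] / [4] / [7];  Q = [1, 2, 6] / [3, 4, 7] / [5] / [8]
Final shape: (3, 3, 1, 1).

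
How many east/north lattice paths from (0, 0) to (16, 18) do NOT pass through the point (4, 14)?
Number of paths = 2198392230

Total paths from (0, 0) to (16, 18): C(34, 16) = 2203961430. Paths through (4, 14): (paths (0, 0) → (4, 14)) × (paths (4, 14) → (16, 18)) = C(18, 4) · C(16, 12) = 3060 · 1820 = 5569200. Avoidance count = 2203961430 − 5569200 = 2198392230.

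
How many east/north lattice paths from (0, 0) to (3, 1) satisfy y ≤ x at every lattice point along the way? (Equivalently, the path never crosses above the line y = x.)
Number of paths = 3

By the reflection principle (André's argument), the number of monotone paths to (3, 1) with n ≤ m that never go above y = x is C(4, 3) − C(4, 4) = 4 − 1 = 3.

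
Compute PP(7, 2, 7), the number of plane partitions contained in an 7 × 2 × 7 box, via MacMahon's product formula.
PP(7, 2, 7) = 2760615

Evaluate the triple product over i = 1..7, j = 1..2, k = 1..7. The factors are (2/1) · (3/2) · (4/3) · (5/4) · (6/5) · (7/6) · (8/7) · (3/2) · … (98 factors total). The numerators and denominators telescope so the product is an integer; carrying out the multiplication exactly gives PP(7, 2, 7) = 2760615.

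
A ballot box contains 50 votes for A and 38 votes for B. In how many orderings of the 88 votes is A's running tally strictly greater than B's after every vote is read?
Strict-lead orderings = 1590034346089163748909252

Total orderings of the 88 votes with 50 for A: C(88, 50) = 11660251871320534158667848. By the Bertrand ballot formula (Cycle Lemma / reflection principle), the number of orderings in which A is strictly ahead of B throughout is (p − q)/(p + q) · C(p + q, p) = (50 − 38)/(50 + 38) · 11660251871320534158667848 = 1590034346089163748909252.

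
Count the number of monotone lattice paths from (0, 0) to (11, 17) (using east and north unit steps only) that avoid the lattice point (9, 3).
Number of paths = 21447780

Total paths from (0, 0) to (11, 17): C(28, 11) = 21474180. Paths through (9, 3): (paths (0, 0) → (9, 3)) × (paths (9, 3) → (11, 17)) = C(12, 9) · C(16, 2) = 220 · 120 = 26400. Avoidance count = 21474180 − 26400 = 21447780.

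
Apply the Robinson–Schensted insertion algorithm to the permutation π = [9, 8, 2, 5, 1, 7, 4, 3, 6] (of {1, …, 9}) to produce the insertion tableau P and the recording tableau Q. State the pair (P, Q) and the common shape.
P = [1, 3, 6] / [2, 4, 7] / [5] / [8] / [9];  Q = [1, 4, 6] / [2, 7, 9] / [3] / [5] / [8];  common shape = (3, 3, 1, 1, 1)

Row-insert the values π_1, π_2, … into P one at a time, bumping the leftmost entry strictly greater than the inserted value down to the next row. The recording tableau Q records, in position (i, j), the step at which that cell was added to P.
  Insert 9 (step 1): P = [9];  Q = [1]
  Insert 8 (step 2): P = [8] / [9];  Q = [1] / [2]
  Insert 2 (step 3): P = [2] / [8] / [9];  Q = [1] / [2] / [3]
  Insert 5 (step 4): P = [2, 5] / [8] / [9];  Q = [1, 4] / [2] / [3]
  Insert 1 (step 5): P = [1, 5] / [2] / [8] / [9];  Q = [1, 4] / [2] / [3] / [5]
  Insert 7 (step 6): P = [1, 5, 7] / [2] / [8] / [9];  Q = [1, 4, 6] / [2] / [3] / [5]
  Insert 4 (step 7): P = [1, 4, 7] / [2, 5] / [8] / [9];  Q = [1, 4, 6] / [2, 7] / [3] / [5]
  Insert 3 (step 8): P = [1, 3, 7] / [2, 4] / [5] / [8] / [9];  Q = [1, 4, 6] / [2, 7] / [3] / [5] / [8]
  Insert 6 (step 9): P = [1, 3, 6] / [2, 4, 7] / [5] / [8] / [9];  Q = [1, 4, 6] / [2, 7, 9] / [3] / [5] / [8]
Final shape: (3, 3, 1, 1, 1).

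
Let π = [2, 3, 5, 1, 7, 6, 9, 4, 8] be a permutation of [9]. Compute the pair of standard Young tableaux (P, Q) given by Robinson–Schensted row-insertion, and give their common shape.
P = [1, 3, 4, 6, 8] / [2, 5, 9] / [7];  Q = [1, 2, 3, 5, 7] / [4, 6, 9] / [8];  common shape = (5, 3, 1)

Row-insert the values π_1, π_2, … into P one at a time, bumping the leftmost entry strictly greater than the inserted value down to the next row. The recording tableau Q records, in position (i, j), the step at which that cell was added to P.
  Insert 2 (step 1): P = [2];  Q = [1]
  Insert 3 (step 2): P = [2, 3];  Q = [1, 2]
  Insert 5 (step 3): P = [2, 3, 5];  Q = [1, 2, 3]
  Insert 1 (step 4): P = [1, 3, 5] / [2];  Q = [1, 2, 3] / [4]
  Insert 7 (step 5): P = [1, 3, 5, 7] / [2];  Q = [1, 2, 3, 5] / [4]
  Insert 6 (step 6): P = [1, 3, 5, 6] / [2, 7];  Q = [1, 2, 3, 5] / [4, 6]
  Insert 9 (step 7): P = [1, 3, 5, 6, 9] / [2, 7];  Q = [1, 2, 3, 5, 7] / [4, 6]
  Insert 4 (step 8): P = [1, 3, 4, 6, 9] / [2, 5] / [7];  Q = [1, 2, 3, 5, 7] / [4, 6] / [8]
  Insert 8 (step 9): P = [1, 3, 4, 6, 8] / [2, 5, 9] / [7];  Q = [1, 2, 3, 5, 7] / [4, 6, 9] / [8]
Final shape: (5, 3, 1).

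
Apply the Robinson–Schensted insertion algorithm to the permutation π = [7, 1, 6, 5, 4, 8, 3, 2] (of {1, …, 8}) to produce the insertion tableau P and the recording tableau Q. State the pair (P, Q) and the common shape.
P = [1, 2, 8] / [3] / [4] / [5] / [6] / [7];  Q = [1, 3, 6] / [2] / [4] / [5] / [7] / [8];  common shape = (3, 1, 1, 1, 1, 1)

Row-insert the values π_1, π_2, … into P one at a time, bumping the leftmost entry strictly greater than the inserted value down to the next row. The recording tableau Q records, in position (i, j), the step at which that cell was added to P.
  Insert 7 (step 1): P = [7];  Q = [1]
  Insert 1 (step 2): P = [1] / [7];  Q = [1] / [2]
  Insert 6 (step 3): P = [1, 6] / [7];  Q = [1, 3] / [2]
  Insert 5 (step 4): P = [1, 5] / [6] / [7];  Q = [1, 3] / [2] / [4]
  Insert 4 (step 5): P = [1, 4] / [5] / [6] / [7];  Q = [1, 3] / [2] / [4] / [5]
  Insert 8 (step 6): P = [1, 4, 8] / [5] / [6] / [7];  Q = [1, 3, 6] / [2] / [4] / [5]
  Insert 3 (step 7): P = [1, 3, 8] / [4] / [5] / [6] / [7];  Q = [1, 3, 6] / [2] / [4] / [5] / [7]
  Insert 2 (step 8): P = [1, 2, 8] / [3] / [4] / [5] / [6] / [7];  Q = [1, 3, 6] / [2] / [4] / [5] / [7] / [8]
Final shape: (3, 1, 1, 1, 1, 1).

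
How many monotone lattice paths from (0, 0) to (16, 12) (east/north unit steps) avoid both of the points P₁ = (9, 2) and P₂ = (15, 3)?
Number of paths = 29347805

Inclusion–exclusion. Total paths: C(28, 16) = 30421755. Through P₁: C(11, 9)·C(17, 7) = 1069640. Through P₂: C(18, 15)·C(10, 1) = 8160. Since P₁ is strictly southwest of P₂, a monotone path through both must visit P₁ then P₂; paths through both = C(11, 9)·C(7, 6)·C(10, 1) = 3850. Avoid both = 30421755 − 1069640 − 8160 + 3850 = 29347805.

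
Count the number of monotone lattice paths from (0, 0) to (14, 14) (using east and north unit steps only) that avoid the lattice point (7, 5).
Number of paths = 31056120

Total paths from (0, 0) to (14, 14): C(28, 14) = 40116600. Paths through (7, 5): (paths (0, 0) → (7, 5)) × (paths (7, 5) → (14, 14)) = C(12, 7) · C(16, 7) = 792 · 11440 = 9060480. Avoidance count = 40116600 − 9060480 = 31056120.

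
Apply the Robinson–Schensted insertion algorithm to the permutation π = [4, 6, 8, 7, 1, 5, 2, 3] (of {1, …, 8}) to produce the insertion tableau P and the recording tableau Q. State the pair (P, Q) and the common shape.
P = [1, 2, 3] / [4, 5, 7] / [6] / [8];  Q = [1, 2, 3] / [4, 6, 8] / [5] / [7];  common shape = (3, 3, 1, 1)

Row-insert the values π_1, π_2, … into P one at a time, bumping the leftmost entry strictly greater than the inserted value down to the next row. The recording tableau Q records, in position (i, j), the step at which that cell was added to P.
  Insert 4 (step 1): P = [4];  Q = [1]
  Insert 6 (step 2): P = [4, 6];  Q = [1, 2]
  Insert 8 (step 3): P = [4, 6, 8];  Q = [1, 2, 3]
  Insert 7 (step 4): P = [4, 6, 7] / [8];  Q = [1, 2, 3] / [4]
  Insert 1 (step 5): P = [1, 6, 7] / [4] / [8];  Q = [1, 2, 3] / [4] / [5]
  Insert 5 (step 6): P = [1, 5, 7] / [4, 6] / [8];  Q = [1, 2, 3] / [4, 6] / [5]
  Insert 2 (step 7): P = [1, 2, 7] / [4, 5] / [6] / [8];  Q = [1, 2, 3] / [4, 6] / [5] / [7]
  Insert 3 (step 8): P = [1, 2, 3] / [4, 5, 7] / [6] / [8];  Q = [1, 2, 3] / [4, 6, 8] / [5] / [7]
Final shape: (3, 3, 1, 1).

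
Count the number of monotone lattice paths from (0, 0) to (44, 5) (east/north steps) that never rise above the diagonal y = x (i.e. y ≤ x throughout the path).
Number of paths = 1695008

By the reflection principle (André's argument), the number of monotone paths to (44, 5) with n ≤ m that never go above y = x is C(49, 44) − C(49, 45) = 1906884 − 211876 = 1695008.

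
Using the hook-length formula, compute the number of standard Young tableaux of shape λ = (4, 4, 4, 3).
# SYT of shape (4, 4, 4, 3) = 24024

Hook-length formula: f^λ = n! / Π hook(c), product over all cells c of the Young diagram. For λ = (4, 4, 4, 3), n = 15 boxes. Hook lengths by row (left-to-right, top-to-bottom): [7, 6, 5, 3]; [6, 5, 4, 2]; [5, 4, 3, 1]; [3, 2, 1]. Product of hooks = 54432000. So f^λ = 15! / 54432000 = 1307674368000 / 54432000 = 24024.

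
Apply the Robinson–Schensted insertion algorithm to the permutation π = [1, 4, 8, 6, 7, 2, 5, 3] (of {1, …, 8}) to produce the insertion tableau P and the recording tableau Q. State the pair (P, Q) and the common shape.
P = [1, 2, 3, 7] / [4, 5] / [6] / [8];  Q = [1, 2, 3, 5] / [4, 7] / [6] / [8];  common shape = (4, 2, 1, 1)

Row-insert the values π_1, π_2, … into P one at a time, bumping the leftmost entry strictly greater than the inserted value down to the next row. The recording tableau Q records, in position (i, j), the step at which that cell was added to P.
  Insert 1 (step 1): P = [1];  Q = [1]
  Insert 4 (step 2): P = [1, 4];  Q = [1, 2]
  Insert 8 (step 3): P = [1, 4, 8];  Q = [1, 2, 3]
  Insert 6 (step 4): P = [1, 4, 6] / [8];  Q = [1, 2, 3] / [4]
  Insert 7 (step 5): P = [1, 4, 6, 7] / [8];  Q = [1, 2, 3, 5] / [4]
  Insert 2 (step 6): P = [1, 2, 6, 7] / [4] / [8];  Q = [1, 2, 3, 5] / [4] / [6]
  Insert 5 (step 7): P = [1, 2, 5, 7] / [4, 6] / [8];  Q = [1, 2, 3, 5] / [4, 7] / [6]
  Insert 3 (step 8): P = [1, 2, 3, 7] / [4, 5] / [6] / [8];  Q = [1, 2, 3, 5] / [4, 7] / [6] / [8]
Final shape: (4, 2, 1, 1).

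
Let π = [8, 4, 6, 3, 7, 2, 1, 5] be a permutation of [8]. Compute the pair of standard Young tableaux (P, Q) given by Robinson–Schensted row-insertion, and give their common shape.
P = [1, 5, 7] / [2, 6] / [3] / [4] / [8];  Q = [1, 3, 5] / [2, 8] / [4] / [6] / [7];  common shape = (3, 2, 1, 1, 1)

Row-insert the values π_1, π_2, … into P one at a time, bumping the leftmost entry strictly greater than the inserted value down to the next row. The recording tableau Q records, in position (i, j), the step at which that cell was added to P.
  Insert 8 (step 1): P = [8];  Q = [1]
  Insert 4 (step 2): P = [4] / [8];  Q = [1] / [2]
  Insert 6 (step 3): P = [4, 6] / [8];  Q = [1, 3] / [2]
  Insert 3 (step 4): P = [3, 6] / [4] / [8];  Q = [1, 3] / [2] / [4]
  Insert 7 (step 5): P = [3, 6, 7] / [4] / [8];  Q = [1, 3, 5] / [2] / [4]
  Insert 2 (step 6): P = [2, 6, 7] / [3] / [4] / [8];  Q = [1, 3, 5] / [2] / [4] / [6]
  Insert 1 (step 7): P = [1, 6, 7] / [2] / [3] / [4] / [8];  Q = [1, 3, 5] / [2] / [4] / [6] / [7]
  Insert 5 (step 8): P = [1, 5, 7] / [2, 6] / [3] / [4] / [8];  Q = [1, 3, 5] / [2, 8] / [4] / [6] / [7]
Final shape: (3, 2, 1, 1, 1).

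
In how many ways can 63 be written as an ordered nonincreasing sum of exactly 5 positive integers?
p(63, 5 parts) = 6351

Partitions of n into exactly k parts are in bijection with partitions of n − k into at most k parts (subtract 1 from each part). So p(63, exactly 5) = p(58, parts ≤ 5). Computing via the recurrence p(m, j) = p(m, j−1) + p(m−j, j) gives 6351.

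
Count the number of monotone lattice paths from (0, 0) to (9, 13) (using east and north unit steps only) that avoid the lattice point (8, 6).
Number of paths = 473396

Total paths from (0, 0) to (9, 13): C(22, 9) = 497420. Paths through (8, 6): (paths (0, 0) → (8, 6)) × (paths (8, 6) → (9, 13)) = C(14, 8) · C(8, 1) = 3003 · 8 = 24024. Avoidance count = 497420 − 24024 = 473396.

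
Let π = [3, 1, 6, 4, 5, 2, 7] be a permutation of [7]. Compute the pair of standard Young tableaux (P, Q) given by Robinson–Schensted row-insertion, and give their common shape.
P = [1, 2, 5, 7] / [3, 4] / [6];  Q = [1, 3, 5, 7] / [2, 4] / [6];  common shape = (4, 2, 1)

Row-insert the values π_1, π_2, … into P one at a time, bumping the leftmost entry strictly greater than the inserted value down to the next row. The recording tableau Q records, in position (i, j), the step at which that cell was added to P.
  Insert 3 (step 1): P = [3];  Q = [1]
  Insert 1 (step 2): P = [1] / [3];  Q = [1] / [2]
  Insert 6 (step 3): P = [1, 6] / [3];  Q = [1, 3] / [2]
  Insert 4 (step 4): P = [1, 4] / [3, 6];  Q = [1, 3] / [2, 4]
  Insert 5 (step 5): P = [1, 4, 5] / [3, 6];  Q = [1, 3, 5] / [2, 4]
  Insert 2 (step 6): P = [1, 2, 5] / [3, 4] / [6];  Q = [1, 3, 5] / [2, 4] / [6]
  Insert 7 (step 7): P = [1, 2, 5, 7] / [3, 4] / [6];  Q = [1, 3, 5, 7] / [2, 4] / [6]
Final shape: (4, 2, 1).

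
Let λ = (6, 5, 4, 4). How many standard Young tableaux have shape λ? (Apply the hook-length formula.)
# SYT of shape (6, 5, 4, 4) = 5542680

Hook-length formula: f^λ = n! / Π hook(c), product over all cells c of the Young diagram. For λ = (6, 5, 4, 4), n = 19 boxes. Hook lengths by row (left-to-right, top-to-bottom): [9, 8, 7, 6, 3, 1]; [7, 6, 5, 4, 1]; [5, 4, 3, 2]; [4, 3, 2, 1]. Product of hooks = 21946982400. So f^λ = 19! / 21946982400 = 121645100408832000 / 21946982400 = 5542680.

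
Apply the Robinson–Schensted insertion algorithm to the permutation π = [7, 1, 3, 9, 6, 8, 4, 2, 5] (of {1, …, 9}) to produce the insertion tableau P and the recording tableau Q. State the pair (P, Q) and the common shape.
P = [1, 2, 4, 5] / [3, 8] / [6, 9] / [7];  Q = [1, 3, 4, 6] / [2, 5] / [7, 9] / [8];  common shape = (4, 2, 2, 1)

Row-insert the values π_1, π_2, … into P one at a time, bumping the leftmost entry strictly greater than the inserted value down to the next row. The recording tableau Q records, in position (i, j), the step at which that cell was added to P.
  Insert 7 (step 1): P = [7];  Q = [1]
  Insert 1 (step 2): P = [1] / [7];  Q = [1] / [2]
  Insert 3 (step 3): P = [1, 3] / [7];  Q = [1, 3] / [2]
  Insert 9 (step 4): P = [1, 3, 9] / [7];  Q = [1, 3, 4] / [2]
  Insert 6 (step 5): P = [1, 3, 6] / [7, 9];  Q = [1, 3, 4] / [2, 5]
  Insert 8 (step 6): P = [1, 3, 6, 8] / [7, 9];  Q = [1, 3, 4, 6] / [2, 5]
  Insert 4 (step 7): P = [1, 3, 4, 8] / [6, 9] / [7];  Q = [1, 3, 4, 6] / [2, 5] / [7]
  Insert 2 (step 8): P = [1, 2, 4, 8] / [3, 9] / [6] / [7];  Q = [1, 3, 4, 6] / [2, 5] / [7] / [8]
  Insert 5 (step 9): P = [1, 2, 4, 5] / [3, 8] / [6, 9] / [7];  Q = [1, 3, 4, 6] / [2, 5] / [7, 9] / [8]
Final shape: (4, 2, 2, 1).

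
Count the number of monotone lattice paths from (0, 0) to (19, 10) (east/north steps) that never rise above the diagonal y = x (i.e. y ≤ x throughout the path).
Number of paths = 10015005

By the reflection principle (André's argument), the number of monotone paths to (19, 10) with n ≤ m that never go above y = x is C(29, 19) − C(29, 20) = 20030010 − 10015005 = 10015005.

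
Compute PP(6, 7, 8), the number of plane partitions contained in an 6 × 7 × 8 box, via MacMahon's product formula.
PP(6, 7, 8) = 19702998159210080

Evaluate the triple product over i = 1..6, j = 1..7, k = 1..8. The factors are (2/1) · (3/2) · (4/3) · (5/4) · (6/5) · (7/6) · (8/7) · (9/8) · … (336 factors total). The numerators and denominators telescope so the product is an integer; carrying out the multiplication exactly gives PP(6, 7, 8) = 19702998159210080.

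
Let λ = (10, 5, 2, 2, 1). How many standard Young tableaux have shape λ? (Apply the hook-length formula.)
# SYT of shape (10, 5, 2, 2, 1) = 34641750

Hook-length formula: f^λ = n! / Π hook(c), product over all cells c of the Young diagram. For λ = (10, 5, 2, 2, 1), n = 20 boxes. Hook lengths by row (left-to-right, top-to-bottom): [14, 12, 9, 8, 7, 5, 4, 3, 2, 1]; [8, 6, 3, 2, 1]; [4, 2]; [3, 1]; [1]. Product of hooks = 70230343680. So f^λ = 20! / 70230343680 = 2432902008176640000 / 70230343680 = 34641750.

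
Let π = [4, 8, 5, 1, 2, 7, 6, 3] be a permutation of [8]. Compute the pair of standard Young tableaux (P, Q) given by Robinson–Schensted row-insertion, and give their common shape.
P = [1, 2, 3] / [4, 5, 6] / [7] / [8];  Q = [1, 2, 6] / [3, 5, 7] / [4] / [8];  common shape = (3, 3, 1, 1)

Row-insert the values π_1, π_2, … into P one at a time, bumping the leftmost entry strictly greater than the inserted value down to the next row. The recording tableau Q records, in position (i, j), the step at which that cell was added to P.
  Insert 4 (step 1): P = [4];  Q = [1]
  Insert 8 (step 2): P = [4, 8];  Q = [1, 2]
  Insert 5 (step 3): P = [4, 5] / [8];  Q = [1, 2] / [3]
  Insert 1 (step 4): P = [1, 5] / [4] / [8];  Q = [1, 2] / [3] / [4]
  Insert 2 (step 5): P = [1, 2] / [4, 5] / [8];  Q = [1, 2] / [3, 5] / [4]
  Insert 7 (step 6): P = [1, 2, 7] / [4, 5] / [8];  Q = [1, 2, 6] / [3, 5] / [4]
  Insert 6 (step 7): P = [1, 2, 6] / [4, 5, 7] / [8];  Q = [1, 2, 6] / [3, 5, 7] / [4]
  Insert 3 (step 8): P = [1, 2, 3] / [4, 5, 6] / [7] / [8];  Q = [1, 2, 6] / [3, 5, 7] / [4] / [8]
Final shape: (3, 3, 1, 1).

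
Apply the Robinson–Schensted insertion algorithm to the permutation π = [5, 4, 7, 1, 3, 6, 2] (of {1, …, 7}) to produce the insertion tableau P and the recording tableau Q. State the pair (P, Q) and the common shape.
P = [1, 2, 6] / [3, 7] / [4] / [5];  Q = [1, 3, 6] / [2, 5] / [4] / [7];  common shape = (3, 2, 1, 1)

Row-insert the values π_1, π_2, … into P one at a time, bumping the leftmost entry strictly greater than the inserted value down to the next row. The recording tableau Q records, in position (i, j), the step at which that cell was added to P.
  Insert 5 (step 1): P = [5];  Q = [1]
  Insert 4 (step 2): P = [4] / [5];  Q = [1] / [2]
  Insert 7 (step 3): P = [4, 7] / [5];  Q = [1, 3] / [2]
  Insert 1 (step 4): P = [1, 7] / [4] / [5];  Q = [1, 3] / [2] / [4]
  Insert 3 (step 5): P = [1, 3] / [4, 7] / [5];  Q = [1, 3] / [2, 5] / [4]
  Insert 6 (step 6): P = [1, 3, 6] / [4, 7] / [5];  Q = [1, 3, 6] / [2, 5] / [4]
  Insert 2 (step 7): P = [1, 2, 6] / [3, 7] / [4] / [5];  Q = [1, 3, 6] / [2, 5] / [4] / [7]
Final shape: (3, 2, 1, 1).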